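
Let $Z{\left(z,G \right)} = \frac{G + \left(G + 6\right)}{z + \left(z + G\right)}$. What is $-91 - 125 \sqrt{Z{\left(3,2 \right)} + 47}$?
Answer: $-91 - \frac{125 \sqrt{193}}{2} \approx -959.28$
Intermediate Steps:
$Z{\left(z,G \right)} = \frac{6 + 2 G}{G + 2 z}$ ($Z{\left(z,G \right)} = \frac{G + \left(6 + G\right)}{z + \left(G + z\right)} = \frac{6 + 2 G}{G + 2 z}$)
$-91 - 125 \sqrt{Z{\left(3,2 \right)} + 47} = -91 - 125 \sqrt{\frac{2 \left(3 + 2\right)}{2 + 2 \cdot 3} + 47} = -91 - 125 \sqrt{2 \frac{1}{2 + 6} \cdot 5 + 47} = -91 - 125 \sqrt{2 \cdot \frac{1}{8} \cdot 5 + 47} = -91 - 125 \sqrt{\frac{5}{4} + 47} = -91 - 125 \sqrt{\frac{193}{4}} = -91 - 125 \frac{\sqrt{193}}{2} = -91 - \frac{125 \sqrt{193}}{2}$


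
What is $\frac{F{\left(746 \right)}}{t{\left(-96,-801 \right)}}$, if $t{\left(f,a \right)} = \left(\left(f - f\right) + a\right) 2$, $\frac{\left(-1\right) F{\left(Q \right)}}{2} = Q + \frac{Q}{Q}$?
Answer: $\frac{83}{89} \approx 0.93258$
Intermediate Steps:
$F{\left(Q \right)} = -2 - 2 Q$ ($F{\left(Q \right)} = - 2 \left(Q + \frac{Q}{Q}\right) = - 2 \left(Q + 1\right) = - 2 \left(1 + Q\right) = -2 - 2 Q$)
$t{\left(f,a \right)} = 2 a$ ($t{\left(f,a \right)} = \left(0 + a\right) 2 = a 2 = 2 a$)
$\frac{F{\left(746 \right)}}{t{\left(-96,-801 \right)}} = \frac{-2 - 1492}{2 \left(-801\right)} = \frac{-2 - 1492}{-1602} = \left(-1494\right) \left(- \frac{1}{1602}\right) = \frac{83}{89}$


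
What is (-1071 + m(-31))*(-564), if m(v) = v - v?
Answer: 604044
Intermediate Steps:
m(v) = 0
(-1071 + m(-31))*(-564) = (-1071 + 0)*(-564) = -1071*(-564) = 604044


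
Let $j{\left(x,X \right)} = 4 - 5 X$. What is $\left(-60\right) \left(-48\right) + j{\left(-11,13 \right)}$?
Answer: $2819$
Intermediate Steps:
$\left(-60\right) \left(-48\right) + j{\left(-11,13 \right)} = \left(-60\right) \left(-48\right) + \left(4 - 65\right) = 2880 + \left(4 - 65\right) = 2880 - 61 = 2819$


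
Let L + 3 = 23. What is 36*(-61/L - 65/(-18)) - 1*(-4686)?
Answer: 23531/5 ≈ 4706.2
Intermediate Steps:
L = 20 (L = -3 + 23 = 20)
36*(-61/L - 65/(-18)) - 1*(-4686) = 36*(-61/20 - 65/(-18)) - 1*(-4686) = 36*(-61*1/20 - 65*(-1/18)) + 4686 = 36*(-61/20 + 65/18) + 4686 = 36*(101/180) + 4686 = 101/5 + 4686 = 23531/5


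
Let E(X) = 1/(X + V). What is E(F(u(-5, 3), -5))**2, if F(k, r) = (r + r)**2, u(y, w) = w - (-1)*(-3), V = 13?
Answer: 1/12769 ≈ 7.8315e-5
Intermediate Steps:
u(y, w) = -3 + w (u(y, w) = w - 1*3 = w - 3 = -3 + w)
F(k, r) = 4*r**2 (F(k, r) = (2*r)**2 = 4*r**2)
E(X) = 1/(13 + X) (E(X) = 1/(X + 13) = 1/(13 + X))
E(F(u(-5, 3), -5))**2 = (1/(13 + 4*(-5)**2))**2 = (1/(13 + 4*25))**2 = (1/(13 + 100))**2 = (1/113)**2 = 1/12769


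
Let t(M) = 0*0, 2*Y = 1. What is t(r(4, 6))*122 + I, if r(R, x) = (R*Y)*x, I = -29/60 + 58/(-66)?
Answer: -899/660 ≈ -1.3621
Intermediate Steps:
Y = 1/2 (Y = (1/2)*1 = 1/2 ≈ 0.50000)
I = -899/660 (I = -29*1/60 + 58*(-1/66) = -29/60 - 29/33 = -899/660 ≈ -1.3621)
r(R, x) = R*x/2 (r(R, x) = (R*(1/2))*x = (R/2)*x = R*x/2)
t(M) = 0
t(r(4, 6))*122 + I = 0*122 - 899/660 = 0 - 899/660 = -899/660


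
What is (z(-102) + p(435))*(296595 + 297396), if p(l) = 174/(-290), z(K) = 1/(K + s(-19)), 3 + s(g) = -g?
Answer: -156219633/430 ≈ -3.6330e+5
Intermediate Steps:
s(g) = -3 - g
z(K) = 1/(16 + K) (z(K) = 1/(K + (-3 - 1*(-19))) = 1/(K + (-3 + 19)) = 1/(K + 16) = 1/(16 + K))
p(l) = -3/5 (p(l) = 174*(-1/290) = -3/5)
(z(-102) + p(435))*(296595 + 297396) = (1/(16 - 102) - 3/5)*(296595 + 297396) = (1/(-86) - 3/5)*593991 = (-1/86 - 3/5)*593991 = -263/430*593991 = -156219633/430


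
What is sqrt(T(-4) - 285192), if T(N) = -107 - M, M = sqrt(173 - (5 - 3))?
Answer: sqrt(-285299 - 3*sqrt(19)) ≈ 534.15*I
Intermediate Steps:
M = 3*sqrt(19) (M = sqrt(173 - 1*2) = sqrt(173 - 2) = sqrt(171) = 3*sqrt(19) ≈ 13.077)
T(N) = -107 - 3*sqrt(19)
sqrt(T(-4) - 285192) = sqrt((-107 - 3*sqrt(19)) - 285192) = sqrt(-285299 - 3*sqrt(19))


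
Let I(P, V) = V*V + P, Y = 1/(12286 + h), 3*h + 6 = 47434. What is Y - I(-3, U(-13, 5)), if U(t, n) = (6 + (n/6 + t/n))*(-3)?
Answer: -667081397/4214300 ≈ -158.29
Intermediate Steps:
h = 47428/3 (h = -2 + (⅓)*47434 = -2 + 47434/3 = 47428/3 ≈ 15809.)
U(t, n) = -18 - n/2 - 3*t/n (U(t, n) = (6 + (n*(⅙) + t/n))*(-3) = (6 + (n/6 + t/n))*(-3) = (6 + n/6 + t/n)*(-3) = -18 - n/2 - 3*t/n)
Y = 3/84286 (Y = 1/(12286 + 47428/3) = 1/(84286/3) = 3/84286 ≈ 3.5593e-5)
I(P, V) = P + V² (I(P, V) = V² + P = P + V²)
Y - I(-3, U(-13, 5)) = 3/84286 - (-3 + (-18 - ½*5 - 3*(-13)/5)²) = 3/84286 - (-3 + (-18 - 5/2 - 3*(-13)*⅕)²) = 3/84286 - (-3 + (-18 - 5/2 + 39/5)²) = 3/84286 - (-3 + (-127/10)²) = 3/84286 - (-3 + 16129/100) = 3/84286 - 1*15829/100 = 3/84286 - 15829/100 = -667081397/4214300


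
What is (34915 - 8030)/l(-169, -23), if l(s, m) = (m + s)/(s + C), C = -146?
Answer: 2822925/64 ≈ 44108.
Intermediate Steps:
l(s, m) = (m + s)/(-146 + s) (l(s, m) = (m + s)/(s - 146) = (m + s)/(-146 + s))
(34915 - 8030)/l(-169, -23) = (34915 - 8030)/(((-23 - 169)/(-146 - 169))) = 26885/((-192/(-315))) = 26885/((-1/315*(-192))) = 26885/(64/105) = 26885*(105/64) = 2822925/64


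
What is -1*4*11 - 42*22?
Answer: -968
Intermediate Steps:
-1*4*11 - 42*22 = -4*11 - 924 = -44 - 924 = -968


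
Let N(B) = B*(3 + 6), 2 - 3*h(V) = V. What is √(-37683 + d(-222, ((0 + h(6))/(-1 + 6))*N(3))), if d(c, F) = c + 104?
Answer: I*√37801 ≈ 194.42*I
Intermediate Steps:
h(V) = ⅔ - V/3
N(B) = 9*B (N(B) = B*9 = 9*B)
d(c, F) = 104 + c
√(-37683 + d(-222, ((0 + h(6))/(-1 + 6))*N(3))) = √(-37683 + (104 - 222)) = √(-37683 - 118) = √(-37801) = I*√37801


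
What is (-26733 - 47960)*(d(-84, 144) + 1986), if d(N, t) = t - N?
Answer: -165370302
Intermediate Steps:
(-26733 - 47960)*(d(-84, 144) + 1986) = (-26733 - 47960)*((144 - 1*(-84)) + 1986) = -74693*((144 + 84) + 1986) = -74693*(228 + 1986) = -74693*2214 = -165370302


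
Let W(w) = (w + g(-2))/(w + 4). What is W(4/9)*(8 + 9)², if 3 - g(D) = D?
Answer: 14161/40 ≈ 354.02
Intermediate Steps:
g(D) = 3 - D
W(w) = (5 + w)/(4 + w) (W(w) = (w + (3 - 1*(-2)))/(w + 4) = (w + (3 + 2))/(4 + w) = (w + 5)/(4 + w) = (5 + w)/(4 + w))
W(4/9)*(8 + 9)² = ((5 + 4/9)/(4 + 4/9))*(8 + 9)² = ((5 + 4*(⅑))/(4 + 4*(⅑)))*17² = ((5 + 4/9)/(4 + 4/9))*289 = ((49/9)/(40/9))*289 = ((9/40)*(49/9))*289 = (49/40)*289 = 14161/40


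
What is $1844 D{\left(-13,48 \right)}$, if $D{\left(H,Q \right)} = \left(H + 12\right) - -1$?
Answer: $0$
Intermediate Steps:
$D{\left(H,Q \right)} = 13 + H$ ($D{\left(H,Q \right)} = \left(12 + H\right) + 1 = 13 + H$)
$1844 D{\left(-13,48 \right)} = 1844 \left(13 - 13\right) = 1844 \cdot 0 = 0$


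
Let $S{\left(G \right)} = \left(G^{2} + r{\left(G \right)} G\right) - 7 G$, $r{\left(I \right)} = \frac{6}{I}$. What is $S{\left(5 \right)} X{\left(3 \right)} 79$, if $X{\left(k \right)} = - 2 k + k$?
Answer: $948$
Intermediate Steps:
$X{\left(k \right)} = - k$
$S{\left(G \right)} = 6 + G^{2} - 7 G$ ($S{\left(G \right)} = \left(G^{2} + \frac{6}{G} G\right) - 7 G = \left(G^{2} + 6\right) - 7 G = \left(6 + G^{2}\right) - 7 G = 6 + G^{2} - 7 G$)
$S{\left(5 \right)} X{\left(3 \right)} 79 = \left(6 + 5 \left(-7 + 5\right)\right) \left(\left(-1\right) 3\right) 79 = \left(6 + 5 \left(-2\right)\right) \left(-3\right) 79 = \left(6 - 10\right) \left(-3\right) 79 = \left(-4\right) \left(-3\right) 79 = 12 \cdot 79 = 948$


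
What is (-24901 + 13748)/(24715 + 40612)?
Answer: -11153/65327 ≈ -0.17073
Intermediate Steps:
(-24901 + 13748)/(24715 + 40612) = -11153/65327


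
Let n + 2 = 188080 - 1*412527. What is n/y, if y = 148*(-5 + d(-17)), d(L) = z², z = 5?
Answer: -224449/2960 ≈ -75.827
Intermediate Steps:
n = -224449 (n = -2 + (188080 - 1*412527) = -2 + (188080 - 412527) = -2 - 224447 = -224449)
d(L) = 25 (d(L) = 5² = 25)
y = 2960 (y = 148*(-5 + 25) = 148*20 = 2960)
n/y = -224449/2960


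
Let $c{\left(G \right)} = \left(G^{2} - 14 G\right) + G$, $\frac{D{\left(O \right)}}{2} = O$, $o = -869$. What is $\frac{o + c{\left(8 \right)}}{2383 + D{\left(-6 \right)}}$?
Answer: $- \frac{909}{2371} \approx -0.38338$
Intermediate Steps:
$D{\left(O \right)} = 2 O$
$c{\left(G \right)} = G^{2} - 13 G$
$\frac{o + c{\left(8 \right)}}{2383 + D{\left(-6 \right)}} = \frac{-869 + 8 \left(-13 + 8\right)}{2383 + 2 \left(-6\right)} = \frac{-869 + 8 \left(-5\right)}{2383 - 12} = \frac{-869 - 40}{2371} = \left(-909\right) \frac{1}{2371} = - \frac{909}{2371}$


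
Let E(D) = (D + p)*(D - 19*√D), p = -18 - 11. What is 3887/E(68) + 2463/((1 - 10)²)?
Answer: 237862/7911 - 5681*√17/29886 ≈ 29.283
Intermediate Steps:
p = -29
E(D) = (-29 + D)*(D - 19*√D) (E(D) = (D - 29)*(D - 19*√D) = (-29 + D)*(D - 19*√D))
3887/E(68) + 2463/((1 - 10)²) = 3887/(68² - 29*68 - 2584*√17 + 551*√68) + 2463/((1 - 10)²) = 3887/(4624 - 1972 - 2584*√17 + 551*(2*√17)) + 2463/((-9)²) = 3887/(4624 - 1972 - 2584*√17 + 1102*√17) + 2463/81 = 3887/(2652 - 1482*√17) + 2463*(1/81) = 3887/(2652 - 1482*√17) + 821/27 = 821/27 + 3887/(2652 - 1482*√17)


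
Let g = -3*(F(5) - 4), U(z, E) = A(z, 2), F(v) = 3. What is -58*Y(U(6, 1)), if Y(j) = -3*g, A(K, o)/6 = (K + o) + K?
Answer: 522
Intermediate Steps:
A(K, o) = 6*o + 12*K (A(K, o) = 6*((K + o) + K) = 6*(o + 2*K) = 6*o + 12*K)
U(z, E) = 12 + 12*z (U(z, E) = 6*2 + 12*z = 12 + 12*z)
g = 3 (g = -3*(3 - 4) = -3*(-1) = 3)
Y(j) = -9 (Y(j) = -3*3 = -9)
-58*Y(U(6, 1)) = -58*(-9) = 522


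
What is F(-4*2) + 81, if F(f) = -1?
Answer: 80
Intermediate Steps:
F(f) = -1 (F(f) = -1*1 = -1)
F(-4*2) + 81 = -1 + 81 = 80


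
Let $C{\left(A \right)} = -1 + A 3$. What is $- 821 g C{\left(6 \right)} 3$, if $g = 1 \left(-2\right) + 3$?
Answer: $-41871$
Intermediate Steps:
$C{\left(A \right)} = -1 + 3 A$
$g = 1$ ($g = -2 + 3 = 1$)
$- 821 g C{\left(6 \right)} 3 = - 821 \cdot 1 \left(-1 + 3 \cdot 6\right) 3 = - 821 \cdot 1 \left(-1 + 18\right) 3 = - 821 \cdot 1 \cdot 17 \cdot 3 = - 821 \cdot 17 \cdot 3 = \left(-821\right) 51 = -41871$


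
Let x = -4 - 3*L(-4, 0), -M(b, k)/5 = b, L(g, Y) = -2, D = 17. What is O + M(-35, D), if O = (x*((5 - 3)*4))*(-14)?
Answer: -49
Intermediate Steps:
M(b, k) = -5*b
x = 2 (x = -4 - 3*(-2) = -4 + 6 = 2)
O = -224 (O = (2*((5 - 3)*4))*(-14) = (2*(2*4))*(-14) = (2*8)*(-14) = 16*(-14) = -224)
O + M(-35, D) = -224 - 5*(-35) = -224 + 175 = -49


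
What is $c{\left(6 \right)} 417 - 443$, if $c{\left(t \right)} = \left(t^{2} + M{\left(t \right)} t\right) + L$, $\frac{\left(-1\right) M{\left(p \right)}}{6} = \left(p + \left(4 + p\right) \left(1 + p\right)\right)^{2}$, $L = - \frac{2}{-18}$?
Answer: $- \frac{260084090}{3} \approx -8.6695 \cdot 10^{7}$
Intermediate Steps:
$L = \frac{1}{9}$ ($L = \left(-2\right) \left(- \frac{1}{18}\right) = \frac{1}{9} \approx 0.11111$)
$M{\left(p \right)} = - 6 \left(p + \left(1 + p\right) \left(4 + p\right)\right)^{2}$ ($M{\left(p \right)} = - 6 \left(p + \left(4 + p\right) \left(1 + p\right)\right)^{2} = - 6 \left(p + \left(1 + p\right) \left(4 + p\right)\right)^{2}$)
$c{\left(t \right)} = \frac{1}{9} + t^{2} - 6 t \left(4 + t^{2} + 6 t\right)^{2}$ ($c{\left(t \right)} = \left(t^{2} + - 6 \left(4 + t^{2} + 6 t\right)^{2} t\right) + \frac{1}{9} = \left(t^{2} - 6 t \left(4 + t^{2} + 6 t\right)^{2}\right) + \frac{1}{9} = \frac{1}{9} + t^{2} - 6 t \left(4 + t^{2} + 6 t\right)^{2}$)
$c{\left(6 \right)} 417 - 443 = \left(\frac{1}{9} + 6^{2} - 36 \left(4 + 6^{2} + 6 \cdot 6\right)^{2}\right) 417 - 443 = \left(\frac{1}{9} + 36 - 36 \left(4 + 36 + 36\right)^{2}\right) 417 - 443 = \left(\frac{1}{9} + 36 - 36 \cdot 76^{2}\right) 417 - 443 = \left(\frac{1}{9} + 36 - 36 \cdot 5776\right) 417 - 443 = \left(\frac{1}{9} + 36 - 207936\right) 417 - 443 = \left(- \frac{1871099}{9}\right) 417 - 443 = - \frac{260082761}{3} - 443 = - \frac{260084090}{3}$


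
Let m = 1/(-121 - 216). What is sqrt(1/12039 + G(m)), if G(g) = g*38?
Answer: 13*I*sqrt(10974571815)/4057143 ≈ 0.33567*I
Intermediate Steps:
m = -1/337 (m = 1/(-337) = -1/337 ≈ -0.0029674)
G(g) = 38*g
sqrt(1/12039 + G(m)) = sqrt(1/12039 + 38*(-1/337)) = sqrt(1/12039 - 38/337) = sqrt(-457145/4057143) = 13*I*sqrt(10974571815)/4057143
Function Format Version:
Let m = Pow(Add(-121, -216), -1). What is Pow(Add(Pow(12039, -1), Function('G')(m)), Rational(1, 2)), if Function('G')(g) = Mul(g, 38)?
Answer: Mul(Rational(13, 4057143), I, Pow(10974571815, Rational(1, 2))) ≈ Mul(0.33567, I)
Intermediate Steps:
m = Rational(-1, 337) (m = Pow(-337, -1) = Rational(-1, 337) ≈ -0.0029674)
Function('G')(g) = Mul(38, g)
Pow(Add(Pow(12039, -1), Function('G')(m)), Rational(1, 2)) = Pow(Add(Pow(12039, -1), Mul(38, Rational(-1, 337))), Rational(1, 2)) = Pow(Add(Rational(1, 12039), Rational(-38, 337)), Rational(1, 2)) = Pow(Rational(-457145, 4057143), Rational(1, 2)) = Mul(Rational(13, 4057143), I, Pow(10974571815, Rational(1, 2)))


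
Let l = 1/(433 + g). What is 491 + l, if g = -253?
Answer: 88381/180 ≈ 491.01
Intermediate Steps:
l = 1/180 (l = 1/(433 - 253) = 1/180 ≈ 0.0055556)
491 + l = 491 + 1/180 = 88381/180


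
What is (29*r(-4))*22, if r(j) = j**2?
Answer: 10208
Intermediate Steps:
(29*r(-4))*22 = (29*(-4)**2)*22 = (29*16)*22 = 464*22 = 10208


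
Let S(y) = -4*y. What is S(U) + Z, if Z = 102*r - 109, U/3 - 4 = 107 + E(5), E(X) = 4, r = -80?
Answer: -9649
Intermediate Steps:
U = 345 (U = 12 + 3*(107 + 4) = 12 + 3*111 = 12 + 333 = 345)
Z = -8269 (Z = 102*(-80) - 109 = -8160 - 109 = -8269)
S(U) + Z = -4*345 - 8269 = -1380 - 8269 = -9649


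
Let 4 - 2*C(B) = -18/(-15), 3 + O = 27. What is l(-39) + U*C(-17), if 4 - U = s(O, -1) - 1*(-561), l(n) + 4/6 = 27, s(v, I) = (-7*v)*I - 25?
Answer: -2861/3 ≈ -953.67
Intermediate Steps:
O = 24 (O = -3 + 27 = 24)
s(v, I) = -25 - 7*I*v (s(v, I) = -7*I*v - 25 = -25 - 7*I*v)
l(n) = 79/3 (l(n) = -⅔ + 27 = 79/3)
C(B) = 7/5 (C(B) = 2 - (-9)/(-15) = 2 - (-9)*(-1)/15 = 2 - ½*6/5 = 2 - ⅗ = 7/5)
U = -700 (U = 4 - ((-25 - 7*(-1)*24) - 1*(-561)) = 4 - ((-25 + 168) + 561) = 4 - (143 + 561) = 4 - 1*704 = 4 - 704 = -700)
l(-39) + U*C(-17) = 79/3 - 700*7/5 = 79/3 - 980 = -2861/3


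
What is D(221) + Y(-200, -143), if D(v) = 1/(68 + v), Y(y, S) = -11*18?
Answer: -57221/289 ≈ -198.00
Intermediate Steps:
Y(y, S) = -198
D(221) + Y(-200, -143) = 1/(68 + 221) - 198 = 1/289 - 198 = -57221/289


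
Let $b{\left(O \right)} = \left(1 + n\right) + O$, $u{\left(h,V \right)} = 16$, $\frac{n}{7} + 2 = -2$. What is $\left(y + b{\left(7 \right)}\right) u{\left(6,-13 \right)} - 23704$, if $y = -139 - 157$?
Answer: $-28760$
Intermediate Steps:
$n = -28$ ($n = -14 + 7 \left(-2\right) = -14 - 14 = -28$)
$b{\left(O \right)} = -27 + O$ ($b{\left(O \right)} = \left(1 - 28\right) + O = -27 + O$)
$y = -296$
$\left(y + b{\left(7 \right)}\right) u{\left(6,-13 \right)} - 23704 = \left(-296 + \left(-27 + 7\right)\right) 16 - 23704 = \left(-296 - 20\right) 16 - 23704 = \left(-316\right) 16 - 23704 = -5056 - 23704 = -28760$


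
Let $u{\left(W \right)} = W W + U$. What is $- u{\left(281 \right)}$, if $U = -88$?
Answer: $-78873$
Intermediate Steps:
$u{\left(W \right)} = -88 + W^{2}$ ($u{\left(W \right)} = W W - 88 = W^{2} - 88 = -88 + W^{2}$)
$- u{\left(281 \right)} = - (-88 + 281^{2}) = - (-88 + 78961) = \left(-1\right) 78873 = -78873$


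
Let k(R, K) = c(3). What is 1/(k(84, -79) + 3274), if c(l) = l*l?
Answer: 1/3283 ≈ 0.00030460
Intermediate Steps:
c(l) = l²
k(R, K) = 9 (k(R, K) = 3² = 9)
1/(k(84, -79) + 3274) = 1/(9 + 3274) = 1/3283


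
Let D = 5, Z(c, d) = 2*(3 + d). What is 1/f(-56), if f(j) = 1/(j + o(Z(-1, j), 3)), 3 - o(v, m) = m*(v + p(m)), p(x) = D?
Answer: 250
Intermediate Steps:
Z(c, d) = 6 + 2*d
p(x) = 5
o(v, m) = 3 - m*(5 + v) (o(v, m) = 3 - m*(v + 5) = 3 - m*(5 + v))
f(j) = 1/(-30 - 5*j) (f(j) = 1/(j + (3 - 5*3 - 1*3*(6 + 2*j))) = 1/(j + (3 - 15 + (-18 - 6*j))) = 1/(j + (-30 - 6*j)) = 1/(-30 - 5*j))
1/f(-56) = 1/(-1/(30 + 5*(-56))) = 1/(-1/(30 - 280)) = 1/(-1/(-250)) = 1/(-1*(-1/250)) = 1/(1/250) = 250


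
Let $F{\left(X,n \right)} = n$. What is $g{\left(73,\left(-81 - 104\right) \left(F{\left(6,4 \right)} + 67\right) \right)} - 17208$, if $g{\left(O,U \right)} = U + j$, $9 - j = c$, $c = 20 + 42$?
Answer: $-30396$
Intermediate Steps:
$c = 62$
$j = -53$ ($j = 9 - 62 = -53$)
$g{\left(O,U \right)} = -53 + U$ ($g{\left(O,U \right)} = U - 53 = -53 + U$)
$g{\left(73,\left(-81 - 104\right) \left(F{\left(6,4 \right)} + 67\right) \right)} - 17208 = \left(-53 + \left(-81 - 104\right) \left(4 + 67\right)\right) - 17208 = \left(-53 - 13135\right) - 17208 = -13188 - 17208 = -30396$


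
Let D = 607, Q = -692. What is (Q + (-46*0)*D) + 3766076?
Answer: 3765384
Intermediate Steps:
(Q + (-46*0)*D) + 3766076 = (-692 - 46*0*607) + 3766076 = (-692 + 0*607) + 3766076 = (-692 + 0) + 3766076 = -692 + 3766076 = 3765384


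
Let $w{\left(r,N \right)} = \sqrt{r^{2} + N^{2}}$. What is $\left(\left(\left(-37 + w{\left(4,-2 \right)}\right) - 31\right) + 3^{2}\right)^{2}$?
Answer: $3501 - 236 \sqrt{5} \approx 2973.3$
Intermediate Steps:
$w{\left(r,N \right)} = \sqrt{N^{2} + r^{2}}$
$\left(\left(\left(-37 + w{\left(4,-2 \right)}\right) - 31\right) + 3^{2}\right)^{2} = \left(\left(\left(-37 + \sqrt{\left(-2\right)^{2} + 4^{2}}\right) - 31\right) + 3^{2}\right)^{2} = \left(\left(\left(-37 + \sqrt{4 + 16}\right) - 31\right) + 9\right)^{2} = \left(\left(\left(-37 + \sqrt{20}\right) - 31\right) + 9\right)^{2} = \left(\left(\left(-37 + 2 \sqrt{5}\right) - 31\right) + 9\right)^{2} = \left(\left(-68 + 2 \sqrt{5}\right) + 9\right)^{2} = \left(-59 + 2 \sqrt{5}\right)^{2}$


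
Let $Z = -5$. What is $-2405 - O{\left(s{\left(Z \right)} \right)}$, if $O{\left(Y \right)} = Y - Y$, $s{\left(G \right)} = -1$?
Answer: $-2405$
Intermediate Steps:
$O{\left(Y \right)} = 0$
$-2405 - O{\left(s{\left(Z \right)} \right)} = -2405 - 0 = -2405 + 0 = -2405$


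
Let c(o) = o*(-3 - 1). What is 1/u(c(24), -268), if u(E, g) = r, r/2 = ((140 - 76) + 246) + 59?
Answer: 1/738 ≈ 0.0013550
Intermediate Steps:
c(o) = -4*o (c(o) = o*(-4) = -4*o)
r = 738 (r = 2*(((140 - 76) + 246) + 59) = 2*((64 + 246) + 59) = 2*(310 + 59) = 2*369 = 738)
u(E, g) = 738
1/u(c(24), -268) = 1/738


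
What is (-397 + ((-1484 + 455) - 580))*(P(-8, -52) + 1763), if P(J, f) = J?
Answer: -3520530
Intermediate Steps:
(-397 + ((-1484 + 455) - 580))*(P(-8, -52) + 1763) = (-397 + ((-1484 + 455) - 580))*(-8 + 1763) = (-397 + (-1029 - 580))*1755 = (-397 - 1609)*1755 = -2006*1755 = -3520530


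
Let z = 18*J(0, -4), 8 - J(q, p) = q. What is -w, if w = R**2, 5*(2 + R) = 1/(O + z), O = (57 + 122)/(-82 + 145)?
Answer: -8546447809/2139525025 ≈ -3.9946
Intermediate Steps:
O = 179/63 ≈ 2.8413
J(q, p) = 8 - q
z = 144 (z = 18*(8 - 1*0) = 18*(8 + 0) = 18*8 = 144)
R = -92447/46255 (R = -2 + 1/(5*(179/63 + 144)) = -2 + 1/(5*(9251/63)) = -2 + (1/5)*(63/9251) = -2 + 63/46255 = -92447/46255 ≈ -1.9986)
w = 8546447809/2139525025 (w = (-92447/46255)**2 = 8546447809/2139525025 ≈ 3.9946)
-w = -1*8546447809/2139525025 = -8546447809/2139525025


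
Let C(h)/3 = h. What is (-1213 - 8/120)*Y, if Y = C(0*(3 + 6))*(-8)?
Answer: 0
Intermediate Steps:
C(h) = 3*h
Y = 0 (Y = (3*(0*(3 + 6)))*(-8) = (3*(0*9))*(-8) = (3*0)*(-8) = 0*(-8) = 0)
(-1213 - 8/120)*Y = (-1213 - 8/120)*0 = (-1213 - 8*1/120)*0 = (-1213 - 1/15)*0 = -18196/15*0 = 0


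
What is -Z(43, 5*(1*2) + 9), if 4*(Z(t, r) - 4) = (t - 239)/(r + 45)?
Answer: -207/64 ≈ -3.2344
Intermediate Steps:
Z(t, r) = 4 + (-239 + t)/(4*(45 + r)) (Z(t, r) = 4 + ((t - 239)/(r + 45))/4 = 4 + ((-239 + t)/(45 + r))/4 = 4 + (-239 + t)/(4*(45 + r)))
-Z(43, 5*(1*2) + 9) = -(481 + 43 + 16*(5*(1*2) + 9))/(4*(45 + (5*(1*2) + 9))) = -(481 + 43 + 16*(5*2 + 9))/(4*(45 + (5*2 + 9))) = -(481 + 43 + 16*(10 + 9))/(4*(45 + (10 + 9))) = -(481 + 43 + 16*19)/(4*(45 + 19)) = -(481 + 43 + 304)/(4*64) = -828/(4*64) = -1*207/64 = -207/64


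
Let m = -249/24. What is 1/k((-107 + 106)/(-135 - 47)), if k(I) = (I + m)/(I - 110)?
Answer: 80076/7549 ≈ 10.607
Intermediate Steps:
m = -83/8 (m = -249*1/24 = -83/8 ≈ -10.375)
k(I) = (-83/8 + I)/(-110 + I) (k(I) = (I - 83/8)/(I - 110) = (-83/8 + I)/(-110 + I))
1/k((-107 + 106)/(-135 - 47)) = 1/((-83/8 + (-107 + 106)/(-135 - 47))/(-110 + (-107 + 106)/(-135 - 47))) = 1/((-83/8 - 1/(-182))/(-110 - 1/(-182))) = 1/((-83/8 - 1*(-1/182))/(-110 - 1*(-1/182))) = 1/((-83/8 + 1/182)/(-110 + 1/182)) = 1/(-7549/728/(-20019/182)) = 1/(-182/20019*(-7549/728)) = 1/(7549/80076) = 80076/7549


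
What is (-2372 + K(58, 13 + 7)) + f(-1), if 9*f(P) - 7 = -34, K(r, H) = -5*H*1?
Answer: -2475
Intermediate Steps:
K(r, H) = -5*H
f(P) = -3 (f(P) = 7/9 + (⅑)*(-34) = 7/9 - 34/9 = -3)
(-2372 + K(58, 13 + 7)) + f(-1) = (-2372 - 5*(13 + 7)) - 3 = (-2372 - 5*20) - 3 = (-2372 - 100) - 3 = -2472 - 3 = -2475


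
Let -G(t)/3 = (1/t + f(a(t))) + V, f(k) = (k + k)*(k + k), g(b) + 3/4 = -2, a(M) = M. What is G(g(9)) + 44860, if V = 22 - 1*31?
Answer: 1971083/44 ≈ 44797.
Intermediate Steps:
g(b) = -11/4 (g(b) = -¾ - 2 = -11/4)
f(k) = 4*k² (f(k) = (2*k)*(2*k) = 4*k²)
V = -9 (V = 22 - 31 = -9)
G(t) = 27 - 12*t² - 3/t (G(t) = -3*((1/t + 4*t²) - 9) = -3*(-9 + 1/t + 4*t²) = 27 - 12*t² - 3/t)
G(g(9)) + 44860 = (27 - 12*(-11/4)² - 3/(-11/4)) + 44860 = (27 - 12*121/16 - 3*(-4/11)) + 44860 = (27 - 363/4 + 12/11) + 44860 = -2757/44 + 44860 = 1971083/44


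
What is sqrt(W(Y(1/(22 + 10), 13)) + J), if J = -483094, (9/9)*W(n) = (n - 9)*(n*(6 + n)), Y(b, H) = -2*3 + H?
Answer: 2*I*sqrt(120819) ≈ 695.18*I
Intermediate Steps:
Y(b, H) = -6 + H
W(n) = n*(-9 + n)*(6 + n) (W(n) = (n - 9)*(n*(6 + n)) = (-9 + n)*(n*(6 + n)) = n*(-9 + n)*(6 + n))
sqrt(W(Y(1/(22 + 10), 13)) + J) = sqrt((-6 + 13)*(-54 + (-6 + 13)**2 - 3*(-6 + 13)) - 483094) = sqrt(7*(-54 + 7**2 - 3*7) - 483094) = sqrt(7*(-54 + 49 - 21) - 483094) = sqrt(7*(-26) - 483094) = sqrt(-182 - 483094) = sqrt(-483276) = 2*I*sqrt(120819)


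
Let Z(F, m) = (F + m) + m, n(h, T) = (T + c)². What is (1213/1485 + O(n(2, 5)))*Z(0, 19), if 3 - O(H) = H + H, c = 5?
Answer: -11070616/1485 ≈ -7455.0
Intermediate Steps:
n(h, T) = (5 + T)² (n(h, T) = (T + 5)² = (5 + T)²)
O(H) = 3 - 2*H (O(H) = 3 - (H + H) = 3 - 2*H)
Z(F, m) = F + 2*m
(1213/1485 + O(n(2, 5)))*Z(0, 19) = (1213/1485 + (3 - 2*(5 + 5)²))*(0 + 2*19) = (1213*(1/1485) + (3 - 2*10²))*(0 + 38) = (1213/1485 + (3 - 2*100))*38 = (1213/1485 + (3 - 200))*38 = (1213/1485 - 197)*38 = -291332/1485*38 = -11070616/1485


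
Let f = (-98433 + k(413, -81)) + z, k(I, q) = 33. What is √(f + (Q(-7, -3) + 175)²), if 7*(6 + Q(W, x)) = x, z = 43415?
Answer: I*√1301865/7 ≈ 163.0*I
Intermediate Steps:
Q(W, x) = -6 + x/7
f = -54985 (f = (-98433 + 33) + 43415 = -98400 + 43415 = -54985)
√(f + (Q(-7, -3) + 175)²) = √(-54985 + ((-6 + (⅐)*(-3)) + 175)²) = √(-54985 + ((-6 - 3/7) + 175)²) = √(-54985 + (-45/7 + 175)²) = √(-54985 + (1180/7)²) = √(-54985 + 1392400/49) = √(-1301865/49) = I*√1301865/7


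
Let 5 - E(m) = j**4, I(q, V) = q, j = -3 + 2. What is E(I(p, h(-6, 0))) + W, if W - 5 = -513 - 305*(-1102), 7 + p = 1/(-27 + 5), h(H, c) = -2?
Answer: 335606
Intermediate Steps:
j = -1
p = -155/22 (p = -7 + 1/(-27 + 5) = -7 + 1/(-22) = -7 - 1/22 = -155/22 ≈ -7.0455)
W = 335602 (W = 5 + (-513 - 305*(-1102)) = 5 + (-513 + 336110) = 5 + 335597 = 335602)
E(m) = 4 (E(m) = 5 - 1*(-1)**4 = 5 - 1*1 = 5 - 1 = 4)
E(I(p, h(-6, 0))) + W = 4 + 335602 = 335606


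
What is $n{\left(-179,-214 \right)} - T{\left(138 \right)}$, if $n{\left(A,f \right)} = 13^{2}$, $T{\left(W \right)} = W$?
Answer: $31$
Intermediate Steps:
$n{\left(A,f \right)} = 169$
$n{\left(-179,-214 \right)} - T{\left(138 \right)} = 169 - 138 = 31$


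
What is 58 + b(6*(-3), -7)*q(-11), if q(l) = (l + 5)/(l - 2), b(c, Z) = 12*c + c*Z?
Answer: 214/13 ≈ 16.462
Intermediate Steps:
b(c, Z) = 12*c + Z*c
q(l) = (5 + l)/(-2 + l)
58 + b(6*(-3), -7)*q(-11) = 58 + ((6*(-3))*(12 - 7))*((5 - 11)/(-2 - 11)) = 58 + (-18*5)*(-6/(-13)) = 58 - (-90)*(-6)/13 = 58 - 90*6/13 = 58 - 540/13 = 214/13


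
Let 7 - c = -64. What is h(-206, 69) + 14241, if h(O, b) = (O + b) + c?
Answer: 14175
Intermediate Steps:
c = 71 (c = 7 - 1*(-64) = 7 + 64 = 71)
h(O, b) = 71 + O + b (h(O, b) = (O + b) + 71 = 71 + O + b)
h(-206, 69) + 14241 = (71 - 206 + 69) + 14241 = -66 + 14241 = 14175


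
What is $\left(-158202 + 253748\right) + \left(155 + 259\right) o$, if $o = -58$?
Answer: $71534$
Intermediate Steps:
$\left(-158202 + 253748\right) + \left(155 + 259\right) o = \left(-158202 + 253748\right) + \left(155 + 259\right) \left(-58\right) = 95546 + 414 \left(-58\right) = 95546 - 24012 = 71534$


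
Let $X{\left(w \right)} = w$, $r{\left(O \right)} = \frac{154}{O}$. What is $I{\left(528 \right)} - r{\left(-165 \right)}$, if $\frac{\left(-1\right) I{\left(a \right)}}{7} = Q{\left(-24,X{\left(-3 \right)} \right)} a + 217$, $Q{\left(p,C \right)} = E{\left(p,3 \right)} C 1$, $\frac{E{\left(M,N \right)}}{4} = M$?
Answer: $- \frac{15989491}{15} \approx -1.066 \cdot 10^{6}$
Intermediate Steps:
$E{\left(M,N \right)} = 4 M$
$Q{\left(p,C \right)} = 4 C p$ ($Q{\left(p,C \right)} = 4 p C 1 = 4 C p 1 = 4 C p$)
$I{\left(a \right)} = -1519 - 2016 a$ ($I{\left(a \right)} = - 7 \left(4 \left(-3\right) \left(-24\right) a + 217\right) = - 7 \left(288 a + 217\right) = - 7 \left(217 + 288 a\right) = -1519 - 2016 a$)
$I{\left(528 \right)} - r{\left(-165 \right)} = \left(-1519 - 1064448\right) - \frac{154}{-165} = \left(-1519 - 1064448\right) - 154 \left(- \frac{1}{165}\right) = -1065967 - - \frac{14}{15} = -1065967 + \frac{14}{15} = - \frac{15989491}{15}$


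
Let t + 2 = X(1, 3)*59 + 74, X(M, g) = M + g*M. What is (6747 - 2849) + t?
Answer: 4206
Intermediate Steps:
X(M, g) = M + M*g
t = 308 (t = -2 + ((1*(1 + 3))*59 + 74) = -2 + ((1*4)*59 + 74) = -2 + (4*59 + 74) = -2 + (236 + 74) = -2 + 310 = 308)
(6747 - 2849) + t = (6747 - 2849) + 308 = 3898 + 308 = 4206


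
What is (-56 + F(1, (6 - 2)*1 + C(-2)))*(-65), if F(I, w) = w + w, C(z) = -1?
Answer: 3250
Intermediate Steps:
F(I, w) = 2*w
(-56 + F(1, (6 - 2)*1 + C(-2)))*(-65) = (-56 + 2*((6 - 2)*1 - 1))*(-65) = (-56 + 2*(4*1 - 1))*(-65) = (-56 + 2*(4 - 1))*(-65) = (-56 + 2*3)*(-65) = (-56 + 6)*(-65) = -50*(-65) = 3250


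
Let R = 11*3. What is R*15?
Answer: 495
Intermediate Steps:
R = 33
R*15 = 33*15 = 495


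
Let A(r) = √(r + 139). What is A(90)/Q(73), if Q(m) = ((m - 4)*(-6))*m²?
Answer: -√229/2206206 ≈ -6.8592e-6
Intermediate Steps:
Q(m) = m²*(24 - 6*m) (Q(m) = ((-4 + m)*(-6))*m² = (24 - 6*m)*m² = m²*(24 - 6*m))
A(r) = √(139 + r)
A(90)/Q(73) = √(139 + 90)/((6*73²*(4 - 1*73))) = √229/((6*5329*(4 - 73))) = √229/((6*5329*(-69))) = √229/(-2206206) = √229*(-1/2206206) = -√229/2206206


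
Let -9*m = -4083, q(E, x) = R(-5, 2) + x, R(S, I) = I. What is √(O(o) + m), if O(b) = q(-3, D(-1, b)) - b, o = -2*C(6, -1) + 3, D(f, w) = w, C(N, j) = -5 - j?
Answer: √4101/3 ≈ 21.346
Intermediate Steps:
o = 11 (o = -2*(-5 - 1*(-1)) + 3 = -2*(-5 + 1) + 3 = -2*(-4) + 3 = 8 + 3 = 11)
q(E, x) = 2 + x
m = 1361/3 (m = -⅑*(-4083) = 1361/3 ≈ 453.67)
O(b) = 2 (O(b) = (2 + b) - b = 2)
√(O(o) + m) = √(2 + 1361/3) = √(1367/3) = √4101/3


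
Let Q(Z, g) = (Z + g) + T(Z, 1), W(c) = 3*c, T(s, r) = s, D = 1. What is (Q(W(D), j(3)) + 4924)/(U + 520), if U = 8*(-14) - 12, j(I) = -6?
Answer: 1231/99 ≈ 12.434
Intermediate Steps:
Q(Z, g) = g + 2*Z (Q(Z, g) = (Z + g) + Z = g + 2*Z)
U = -124 (U = -112 - 12 = -124)
(Q(W(D), j(3)) + 4924)/(U + 520) = ((-6 + 2*(3*1)) + 4924)/(-124 + 520) = ((-6 + 2*3) + 4924)/396 = ((-6 + 6) + 4924)*(1/396) = (0 + 4924)*(1/396) = 4924*(1/396) = 1231/99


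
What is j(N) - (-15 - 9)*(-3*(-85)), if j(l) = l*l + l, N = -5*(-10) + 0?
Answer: 8670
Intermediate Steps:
N = 50 (N = 50 + 0 = 50)
j(l) = l + l² (j(l) = l² + l = l + l²)
j(N) - (-15 - 9)*(-3*(-85)) = 50*(1 + 50) - (-15 - 9)*(-3*(-85)) = 50*51 - (-24)*255 = 2550 - 1*(-6120) = 2550 + 6120 = 8670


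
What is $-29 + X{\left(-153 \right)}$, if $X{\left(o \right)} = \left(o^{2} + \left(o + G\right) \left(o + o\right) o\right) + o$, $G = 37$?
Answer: $-5407661$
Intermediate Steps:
$X{\left(o \right)} = o + o^{2} + 2 o^{2} \left(37 + o\right)$ ($X{\left(o \right)} = \left(o^{2} + \left(o + 37\right) \left(o + o\right) o\right) + o = \left(o^{2} + \left(37 + o\right) 2 o o\right) + o = \left(o^{2} + 2 o \left(37 + o\right) o\right) + o = \left(o^{2} + 2 o^{2} \left(37 + o\right)\right) + o = o + o^{2} + 2 o^{2} \left(37 + o\right)$)
$-29 + X{\left(-153 \right)} = -29 - 153 \left(1 + 2 \left(-153\right)^{2} + 75 \left(-153\right)\right) = -29 - 153 \left(1 + 2 \cdot 23409 - 11475\right) = -29 - 153 \left(1 + 46818 - 11475\right) = -29 - 5407632 = -5407661$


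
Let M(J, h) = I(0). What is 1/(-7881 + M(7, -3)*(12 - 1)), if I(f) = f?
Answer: -1/7881 ≈ -0.00012689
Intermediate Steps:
M(J, h) = 0
1/(-7881 + M(7, -3)*(12 - 1)) = 1/(-7881 + 0*(12 - 1)) = 1/(-7881 + 0*11) = 1/(-7881 + 0) = 1/(-7881) = -1/7881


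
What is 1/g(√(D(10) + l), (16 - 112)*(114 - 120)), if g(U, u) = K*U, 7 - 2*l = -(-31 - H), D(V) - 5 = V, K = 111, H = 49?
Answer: -I*√86/4773 ≈ -0.0019429*I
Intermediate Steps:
D(V) = 5 + V
l = -73/2 (l = 7/2 - (-1)*(-31 - 1*49)/2 = 7/2 - (-1)*(-31 - 49)/2 = 7/2 - (-1)*(-80)/2 = 7/2 - ½*80 = 7/2 - 40 = -73/2 ≈ -36.500)
g(U, u) = 111*U
1/g(√(D(10) + l), (16 - 112)*(114 - 120)) = 1/(111*√((5 + 10) - 73/2)) = 1/(111*√(15 - 73/2)) = 1/(111*√(-43/2)) = 1/(111*(I*√86/2)) = 1/(111*I*√86/2) = -I*√86/4773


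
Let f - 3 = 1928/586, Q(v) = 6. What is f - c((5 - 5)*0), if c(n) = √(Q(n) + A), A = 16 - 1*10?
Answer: 1843/293 - 2*√3 ≈ 2.8260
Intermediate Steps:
A = 6 (A = 16 - 10 = 6)
c(n) = 2*√3 (c(n) = √(6 + 6) = √12 = 2*√3)
f = 1843/293 (f = 3 + 1928/586 = 3 + 1928*(1/586) = 3 + 964/293 = 1843/293 ≈ 6.2901)
f - c((5 - 5)*0) = 1843/293 - 2*√3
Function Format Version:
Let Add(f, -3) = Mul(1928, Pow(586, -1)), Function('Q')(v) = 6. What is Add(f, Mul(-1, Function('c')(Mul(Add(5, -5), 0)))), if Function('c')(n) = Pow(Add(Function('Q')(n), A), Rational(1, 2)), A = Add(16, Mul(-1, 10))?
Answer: Add(Rational(1843, 293), Mul(-2, Pow(3, Rational(1, 2)))) ≈ 2.8260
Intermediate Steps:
A = 6 (A = Add(16, -10) = 6)
Function('c')(n) = Mul(2, Pow(3, Rational(1, 2))) (Function('c')(n) = Pow(Add(6, 6), Rational(1, 2)) = Pow(12, Rational(1, 2)) = Mul(2, Pow(3, Rational(1, 2))))
f = Rational(1843, 293) (f = Add(3, Mul(1928, Pow(586, -1))) = Add(3, Mul(1928, Rational(1, 586))) = Add(3, Rational(964, 293)) = Rational(1843, 293) ≈ 6.2901)
Add(f, Mul(-1, Function('c')(Mul(Add(5, -5), 0)))) = Add(Rational(1843, 293), Mul(-1, Mul(2, Pow(3, Rational(1, 2))))) = Add(Rational(1843, 293), Mul(-2, Pow(3, Rational(1, 2))))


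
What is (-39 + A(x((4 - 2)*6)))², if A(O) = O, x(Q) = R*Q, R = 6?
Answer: 1089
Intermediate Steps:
x(Q) = 6*Q
(-39 + A(x((4 - 2)*6)))² = (-39 + 6*((4 - 2)*6))² = (-39 + 6*(2*6))² = (-39 + 6*12)² = (-39 + 72)² = 33² = 1089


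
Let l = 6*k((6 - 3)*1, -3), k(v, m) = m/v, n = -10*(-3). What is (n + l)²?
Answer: 576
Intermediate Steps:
n = 30
l = -6 (l = 6*(-3/(6 - 3)) = 6*(-3/(3*1)) = 6*(-3/3) = 6*(-3*⅓) = 6*(-1) = -6)
(n + l)² = (30 - 6)² = 24² = 576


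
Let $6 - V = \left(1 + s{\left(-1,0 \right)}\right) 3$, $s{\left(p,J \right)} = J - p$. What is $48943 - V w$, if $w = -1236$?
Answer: $48943$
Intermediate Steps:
$V = 0$ ($V = 6 - \left(1 + \left(0 - -1\right)\right) 3 = 6 - \left(1 + \left(0 + 1\right)\right) 3 = 6 - \left(1 + 1\right) 3 = 6 - 2 \cdot 3 = 6 - 6 = 0$)
$48943 - V w = 48943 - 0 \left(-1236\right) = 48943 - 0 = 48943 + 0 = 48943$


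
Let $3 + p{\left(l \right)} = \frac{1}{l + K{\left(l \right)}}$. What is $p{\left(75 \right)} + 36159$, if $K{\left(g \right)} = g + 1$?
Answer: $\frac{5459557}{151} \approx 36156.0$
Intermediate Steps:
$K{\left(g \right)} = 1 + g$
$p{\left(l \right)} = -3 + \frac{1}{1 + 2 l}$ ($p{\left(l \right)} = -3 + \frac{1}{l + \left(1 + l\right)} = -3 + \frac{1}{1 + 2 l}$)
$p{\left(75 \right)} + 36159 = \frac{2 \left(-1 - 225\right)}{1 + 2 \cdot 75} + 36159 = \frac{2 \left(-1 - 225\right)}{1 + 150} + 36159 = 2 \cdot \frac{1}{151} \left(-226\right) + 36159 = - \frac{452}{151} + 36159 = \frac{5459557}{151}$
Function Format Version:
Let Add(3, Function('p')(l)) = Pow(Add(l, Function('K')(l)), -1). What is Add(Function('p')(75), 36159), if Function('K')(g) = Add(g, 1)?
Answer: Rational(5459557, 151) ≈ 36156.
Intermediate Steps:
Function('K')(g) = Add(1, g)
Function('p')(l) = Add(-3, Pow(Add(1, Mul(2, l)), -1)) (Function('p')(l) = Add(-3, Pow(Add(l, Add(1, l)), -1)) = Add(-3, Pow(Add(1, Mul(2, l)), -1)))
Add(Function('p')(75), 36159) = Add(Mul(2, Pow(Add(1, Mul(2, 75)), -1), Add(-1, Mul(-3, 75))), 36159) = Add(Mul(2, Pow(Add(1, 150), -1), Add(-1, -225)), 36159) = Add(Mul(2, Pow(151, -1), -226), 36159) = Add(Mul(2, Rational(1, 151), -226), 36159) = Add(Rational(-452, 151), 36159) = Rational(5459557, 151)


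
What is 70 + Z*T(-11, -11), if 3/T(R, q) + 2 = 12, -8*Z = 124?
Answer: 1307/20 ≈ 65.350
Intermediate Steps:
Z = -31/2 (Z = -⅛*124 = -31/2 ≈ -15.500)
T(R, q) = 3/10 (T(R, q) = 3/(-2 + 12) = 3/10)
70 + Z*T(-11, -11) = 70 - 31/2*3/10 = 70 - 93/20 = 1307/20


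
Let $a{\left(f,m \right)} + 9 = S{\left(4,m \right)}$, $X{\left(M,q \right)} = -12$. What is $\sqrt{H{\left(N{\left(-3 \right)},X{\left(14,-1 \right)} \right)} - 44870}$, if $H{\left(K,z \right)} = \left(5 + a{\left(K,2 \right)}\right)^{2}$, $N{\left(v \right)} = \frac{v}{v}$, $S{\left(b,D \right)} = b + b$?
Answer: $i \sqrt{44854} \approx 211.79 i$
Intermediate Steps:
$S{\left(b,D \right)} = 2 b$
$a{\left(f,m \right)} = -1$ ($a{\left(f,m \right)} = -9 + 2 \cdot 4 = -9 + 8 = -1$)
$N{\left(v \right)} = 1$
$H{\left(K,z \right)} = 16$ ($H{\left(K,z \right)} = \left(5 - 1\right)^{2} = 4^{2} = 16$)
$\sqrt{H{\left(N{\left(-3 \right)},X{\left(14,-1 \right)} \right)} - 44870} = \sqrt{16 - 44870} = \sqrt{-44854} = i \sqrt{44854}$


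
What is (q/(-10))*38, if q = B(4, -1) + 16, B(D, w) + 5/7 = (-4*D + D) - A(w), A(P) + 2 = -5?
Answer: -1368/35 ≈ -39.086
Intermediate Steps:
A(P) = -7 (A(P) = -2 - 5 = -7)
B(D, w) = 44/7 - 3*D (B(D, w) = -5/7 + ((-4*D + D) - 1*(-7)) = -5/7 + (-3*D + 7) = -5/7 + (7 - 3*D) = 44/7 - 3*D)
q = 72/7 (q = (44/7 - 3*4) + 16 = (44/7 - 12) + 16 = -40/7 + 16 = 72/7 ≈ 10.286)
(q/(-10))*38 = ((72/7)/(-10))*38 = -1/10*72/7*38 = -36/35*38 = -1368/35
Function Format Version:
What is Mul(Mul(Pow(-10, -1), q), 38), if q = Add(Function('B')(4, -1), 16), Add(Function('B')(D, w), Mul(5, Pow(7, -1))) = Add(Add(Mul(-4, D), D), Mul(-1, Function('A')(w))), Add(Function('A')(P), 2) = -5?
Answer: Rational(-1368, 35) ≈ -39.086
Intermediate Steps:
Function('A')(P) = -7 (Function('A')(P) = Add(-2, -5) = -7)
Function('B')(D, w) = Add(Rational(44, 7), Mul(-3, D)) (Function('B')(D, w) = Add(Rational(-5, 7), Add(Add(Mul(-4, D), D), Mul(-1, -7))) = Add(Rational(-5, 7), Add(Mul(-3, D), 7)) = Add(Rational(-5, 7), Add(7, Mul(-3, D))) = Add(Rational(44, 7), Mul(-3, D)))
q = Rational(72, 7) (q = Add(Add(Rational(44, 7), Mul(-3, 4)), 16) = Add(Add(Rational(44, 7), -12), 16) = Add(Rational(-40, 7), 16) = Rational(72, 7) ≈ 10.286)
Mul(Mul(Pow(-10, -1), q), 38) = Mul(Mul(Pow(-10, -1), Rational(72, 7)), 38) = Mul(Mul(Rational(-1, 10), Rational(72, 7)), 38) = Mul(Rational(-36, 35), 38) = Rational(-1368, 35)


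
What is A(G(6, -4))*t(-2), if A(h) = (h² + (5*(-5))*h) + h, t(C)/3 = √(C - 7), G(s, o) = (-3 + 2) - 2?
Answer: 729*I ≈ 729.0*I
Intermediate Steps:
G(s, o) = -3 (G(s, o) = -1 - 2 = -3)
t(C) = 3*√(-7 + C) (t(C) = 3*√(C - 7) = 3*√(-7 + C))
A(h) = h² - 24*h (A(h) = (h² - 25*h) + h = h² - 24*h)
A(G(6, -4))*t(-2) = (-3*(-24 - 3))*(3*√(-7 - 2)) = (-3*(-27))*(3*√(-9)) = 81*(3*(3*I)) = 81*(9*I) = 729*I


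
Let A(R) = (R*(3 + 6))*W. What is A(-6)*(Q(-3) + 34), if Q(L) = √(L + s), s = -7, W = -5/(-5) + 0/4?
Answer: -1836 - 54*I*√10 ≈ -1836.0 - 170.76*I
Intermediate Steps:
W = 1 (W = -5*(-⅕) + 0*(¼) = 1 + 0 = 1)
Q(L) = √(-7 + L) (Q(L) = √(L - 7) = √(-7 + L))
A(R) = 9*R (A(R) = (R*(3 + 6))*1 = (R*9)*1 = (9*R)*1 = 9*R)
A(-6)*(Q(-3) + 34) = (9*(-6))*(√(-7 - 3) + 34) = -54*(√(-10) + 34) = -54*(I*√10 + 34) = -54*(34 + I*√10) = -1836 - 54*I*√10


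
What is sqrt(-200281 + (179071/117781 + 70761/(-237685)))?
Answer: I*sqrt(156960771295752860029354635)/27994776985 ≈ 447.53*I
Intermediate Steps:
sqrt(-200281 + (179071/117781 + 70761/(-237685))) = sqrt(-200281 + (179071*(1/117781) + 70761*(-1/237685))) = sqrt(-200281 + (179071/117781 - 70761/237685)) = sqrt(-200281 + 34228189294/27994776985) = sqrt(-5606787701143491/27994776985) = I*sqrt(156960771295752860029354635)/27994776985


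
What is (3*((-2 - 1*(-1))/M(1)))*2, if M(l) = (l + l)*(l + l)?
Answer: -3/2 ≈ -1.5000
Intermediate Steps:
M(l) = 4*l² (M(l) = (2*l)*(2*l) = 4*l²)
(3*((-2 - 1*(-1))/M(1)))*2 = (3*((-2 - 1*(-1))/((4*1²))))*2 = (3*((-2 + 1)/((4*1))))*2 = (3*(-1/4))*2 = (3*(-1*¼))*2 = (3*(-¼))*2 = -¾*2 = -3/2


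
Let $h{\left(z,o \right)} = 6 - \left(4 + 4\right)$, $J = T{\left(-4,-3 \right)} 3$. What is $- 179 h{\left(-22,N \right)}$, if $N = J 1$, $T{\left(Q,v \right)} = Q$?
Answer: $358$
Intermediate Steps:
$J = -12$ ($J = \left(-4\right) 3 = -12$)
$N = -12$ ($N = \left(-12\right) 1 = -12$)
$h{\left(z,o \right)} = -2$ ($h{\left(z,o \right)} = 6 - 8 = -2$)
$- 179 h{\left(-22,N \right)} = \left(-179\right) \left(-2\right) = 358$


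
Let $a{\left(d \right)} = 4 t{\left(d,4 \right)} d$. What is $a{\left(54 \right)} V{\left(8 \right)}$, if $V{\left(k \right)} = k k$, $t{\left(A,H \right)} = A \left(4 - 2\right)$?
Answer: $1492992$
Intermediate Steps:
$t{\left(A,H \right)} = 2 A$ ($t{\left(A,H \right)} = A 2 = 2 A$)
$V{\left(k \right)} = k^{2}$
$a{\left(d \right)} = 8 d^{2}$ ($a{\left(d \right)} = 4 \cdot 2 d d = 8 d d = 8 d^{2}$)
$a{\left(54 \right)} V{\left(8 \right)} = 8 \cdot 54^{2} \cdot 8^{2} = 8 \cdot 2916 \cdot 64 = 23328 \cdot 64 = 1492992$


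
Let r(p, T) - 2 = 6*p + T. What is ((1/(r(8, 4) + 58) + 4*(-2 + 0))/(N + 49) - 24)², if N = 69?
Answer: 101174250241/174662656 ≈ 579.25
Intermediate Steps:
r(p, T) = 2 + T + 6*p (r(p, T) = 2 + (6*p + T) = 2 + (T + 6*p) = 2 + T + 6*p)
((1/(r(8, 4) + 58) + 4*(-2 + 0))/(N + 49) - 24)² = ((1/((2 + 4 + 6*8) + 58) + 4*(-2 + 0))/(69 + 49) - 24)² = ((1/((2 + 4 + 48) + 58) + 4*(-2))/118 - 24)² = ((1/(54 + 58) - 8)*(1/118) - 24)² = ((1/112 - 8)*(1/118) - 24)² = (-895/112*1/118 - 24)² = (-895/13216 - 24)² = (-318079/13216)² = 101174250241/174662656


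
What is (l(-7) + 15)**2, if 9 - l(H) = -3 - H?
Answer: 400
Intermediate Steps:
l(H) = 12 + H (l(H) = 9 - (-3 - H) = 9 + (3 + H) = 12 + H)
(l(-7) + 15)**2 = ((12 - 7) + 15)**2 = (5 + 15)**2 = 20**2 = 400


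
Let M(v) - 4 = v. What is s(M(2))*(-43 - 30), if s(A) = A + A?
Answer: -876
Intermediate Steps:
M(v) = 4 + v
s(A) = 2*A
s(M(2))*(-43 - 30) = (2*(4 + 2))*(-43 - 30) = (2*6)*(-73) = 12*(-73) = -876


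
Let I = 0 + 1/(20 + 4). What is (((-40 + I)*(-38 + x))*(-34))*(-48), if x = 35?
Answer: 195636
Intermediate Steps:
I = 1/24 (I = 0 + 1/24 = 1/24 ≈ 0.041667)
(((-40 + I)*(-38 + x))*(-34))*(-48) = (((-40 + 1/24)*(-38 + 35))*(-34))*(-48) = (-959/24*(-3)*(-34))*(-48) = ((959/8)*(-34))*(-48) = -16303/4*(-48) = 195636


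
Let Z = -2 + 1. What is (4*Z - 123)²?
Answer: 16129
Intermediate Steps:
Z = -1
(4*Z - 123)² = (4*(-1) - 123)² = (-4 - 123)² = (-127)² = 16129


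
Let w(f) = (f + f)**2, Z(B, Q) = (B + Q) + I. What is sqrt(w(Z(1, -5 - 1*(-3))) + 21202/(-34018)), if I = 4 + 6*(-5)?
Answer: sqrt(843436219787)/17009 ≈ 53.994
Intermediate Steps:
I = -26 (I = 4 - 30 = -26)
Z(B, Q) = -26 + B + Q (Z(B, Q) = (B + Q) - 26 = -26 + B + Q)
w(f) = 4*f**2 (w(f) = (2*f)**2 = 4*f**2)
sqrt(w(Z(1, -5 - 1*(-3))) + 21202/(-34018)) = sqrt(4*(-26 + 1 + (-5 - 1*(-3)))**2 + 21202/(-34018)) = sqrt(4*(-26 + 1 + (-5 + 3))**2 + 21202*(-1/34018)) = sqrt(4*(-26 + 1 - 2)**2 - 10601/17009) = sqrt(4*(-27)**2 - 10601/17009) = sqrt(4*729 - 10601/17009) = sqrt(2916 - 10601/17009) = sqrt(49587643/17009) = sqrt(843436219787)/17009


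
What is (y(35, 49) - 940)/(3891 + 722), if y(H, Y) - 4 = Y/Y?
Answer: -935/4613 ≈ -0.20269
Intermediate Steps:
y(H, Y) = 5 (y(H, Y) = 4 + Y/Y = 4 + 1 = 5)
(y(35, 49) - 940)/(3891 + 722) = (5 - 940)/(3891 + 722) = -935/4613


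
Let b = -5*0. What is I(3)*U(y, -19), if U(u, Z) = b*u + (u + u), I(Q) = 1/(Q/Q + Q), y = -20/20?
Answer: -½ ≈ -0.50000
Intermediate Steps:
b = 0
y = -1 (y = -20*1/20 = -1)
I(Q) = 1/(1 + Q)
U(u, Z) = 2*u (U(u, Z) = 0*u + (u + u) = 0 + 2*u = 2*u)
I(3)*U(y, -19) = (2*(-1))/(1 + 3) = -2/4 = (¼)*(-2) = -½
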